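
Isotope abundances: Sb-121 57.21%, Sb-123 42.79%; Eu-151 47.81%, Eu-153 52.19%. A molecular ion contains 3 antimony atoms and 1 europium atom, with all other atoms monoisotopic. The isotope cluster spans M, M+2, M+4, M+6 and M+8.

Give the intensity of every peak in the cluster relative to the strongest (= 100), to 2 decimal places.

24.23 : 80.81 : 100.00 : 54.52 : 11.07

Antimony pattern (n=3): 0.18724742 : 0.42015297 : 0.3142518 : 0.07834781
Europium pattern (n=1): 0.4781 : 0.5219
Convolve the two distributions (both contribute in 2-u steps):
  M: 0.18724742×0.4781 = 0.089523
  M+2: 0.18724742×0.5219 + 0.42015297×0.4781 = 0.298600
  M+4: 0.42015297×0.5219 + 0.3142518×0.4781 = 0.369522
  M+6: 0.3142518×0.5219 + 0.07834781×0.4781 = 0.201466
  M+8: 0.07834781×0.5219 = 0.040890
Scale to base peak (0.369522) = 100: 24.23 : 80.81 : 100.00 : 54.52 : 11.07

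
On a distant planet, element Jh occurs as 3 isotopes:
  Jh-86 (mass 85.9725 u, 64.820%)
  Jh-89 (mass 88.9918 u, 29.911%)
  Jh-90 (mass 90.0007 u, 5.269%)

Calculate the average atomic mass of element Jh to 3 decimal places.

87.088 u

Average mass = Σ (abundance × isotope mass) = 0.64820 × 85.9725 + 0.29911 × 88.9918 + 0.05269 × 90.0007
= 55.72737 + 26.61834 + 4.74214 = 87.08785 u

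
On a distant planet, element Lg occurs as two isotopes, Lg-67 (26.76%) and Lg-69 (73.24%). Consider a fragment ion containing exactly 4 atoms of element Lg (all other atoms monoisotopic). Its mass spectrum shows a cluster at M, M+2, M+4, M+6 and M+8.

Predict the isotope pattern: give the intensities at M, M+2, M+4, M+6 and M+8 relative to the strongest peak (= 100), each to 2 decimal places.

Each Lg atom is independently Lg-67 (p = 0.2676) or Lg-69 (q = 0.7324); the cluster is the binomial expansion (p + q)^4.
P(M) = 0.2676^4 = 0.005128
P(M+2) = 4 × 0.2676^3 × 0.7324^1 = 0.056139
P(M+4) = 6 × 0.2676^2 × 0.7324^2 = 0.230473
P(M+6) = 4 × 0.2676^1 × 0.7324^3 = 0.420524
P(M+8) = 0.7324^4 = 0.287735
The M+6 peak is largest (0.420524); scaling to 100 gives 1.22 : 13.35 : 54.81 : 100.00 : 68.42.

1.22 : 13.35 : 54.81 : 100.00 : 68.42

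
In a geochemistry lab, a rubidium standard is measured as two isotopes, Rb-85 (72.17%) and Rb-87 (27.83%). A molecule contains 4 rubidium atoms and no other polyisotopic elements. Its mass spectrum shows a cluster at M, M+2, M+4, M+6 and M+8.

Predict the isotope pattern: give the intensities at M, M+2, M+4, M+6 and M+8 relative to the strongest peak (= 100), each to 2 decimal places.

The 4 Rb atoms are independent, so intensities follow the terms of (0.7217 + 0.2783)^4.
P(M) = 0.7217^4 = 0.271286
P(M+2) = 4 × 0.7217^3 × 0.2783^1 = 0.418450
P(M+4) = 6 × 0.7217^2 × 0.2783^2 = 0.242042
P(M+6) = 4 × 0.7217^1 × 0.2783^3 = 0.062224
P(M+8) = 0.2783^4 = 0.005999
The M+2 peak is largest (0.418450); scaling to 100 gives 64.83 : 100.00 : 57.84 : 14.87 : 1.43.

64.83 : 100.00 : 57.84 : 14.87 : 1.43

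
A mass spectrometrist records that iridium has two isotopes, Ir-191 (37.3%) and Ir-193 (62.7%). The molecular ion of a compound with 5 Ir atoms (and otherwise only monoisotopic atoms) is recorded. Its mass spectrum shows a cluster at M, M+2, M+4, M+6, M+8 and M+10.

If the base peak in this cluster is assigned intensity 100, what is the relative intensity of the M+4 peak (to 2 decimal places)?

Binomial terms of (0.373 + 0.627)^5: M 0.0072, M+2 0.0607, M+4 0.2040, M+6 0.3429, M+8 0.2882, M+10 0.0969 → M+6 is the base peak.
P(M+6) = C(5,3) × 0.373^2 × 0.627^3 = 10 × 0.139129 × 0.24649188 = 0.342942 (base)
P(M+4) = C(5,2) × 0.373^3 × 0.627^2 = 10 × 0.05189512 × 0.393129 = 0.204015
Relative intensity = 0.204015 / 0.342942 × 100 = 59.49

59.49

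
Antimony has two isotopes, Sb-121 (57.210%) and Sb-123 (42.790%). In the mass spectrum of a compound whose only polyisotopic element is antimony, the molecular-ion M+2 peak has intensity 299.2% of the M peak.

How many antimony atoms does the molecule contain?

4

The M+2/M ratio from n Sb atoms is n · q/p = n · 0.42790/0.57210.
n = 2.992 × 0.57210/0.42790 = 4.00 ≈ 4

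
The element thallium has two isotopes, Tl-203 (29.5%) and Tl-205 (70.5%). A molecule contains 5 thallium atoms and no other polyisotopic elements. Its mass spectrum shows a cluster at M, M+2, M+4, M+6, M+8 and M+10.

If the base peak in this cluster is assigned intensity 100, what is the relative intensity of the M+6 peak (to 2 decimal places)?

83.69

Term probabilities: M 0.0022, M+2 0.0267, M+4 0.1276, M+6 0.3049, M+8 0.3644, M+10 0.1742. Base peak = M+8.
P(M+8) = C(5,4) × 0.295^1 × 0.705^4 = 5 × 0.2950 × 0.24703385 = 0.364375 (base)
P(M+6) = C(5,3) × 0.295^2 × 0.705^3 = 10 × 0.087025 × 0.35040263 = 0.304938
Relative intensity = 0.304938 / 0.364375 × 100 = 83.69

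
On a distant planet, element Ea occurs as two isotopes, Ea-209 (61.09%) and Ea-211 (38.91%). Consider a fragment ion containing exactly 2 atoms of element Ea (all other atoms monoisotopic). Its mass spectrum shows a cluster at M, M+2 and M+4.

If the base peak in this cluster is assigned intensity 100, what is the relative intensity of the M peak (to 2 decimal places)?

Term probabilities: M 0.3732, M+2 0.4754, M+4 0.1514. Base peak = M+2.
P(M+2) = C(2,1) × 0.6109^1 × 0.3891^1 = 2 × 0.6109 × 0.3891 = 0.475402 (base)
P(M) = C(2,0) × 0.6109^2 × 0.3891^0 = 1 × 0.37319881 × 1.0000 = 0.373199
Relative intensity = 0.373199 / 0.475402 × 100 = 78.50

78.50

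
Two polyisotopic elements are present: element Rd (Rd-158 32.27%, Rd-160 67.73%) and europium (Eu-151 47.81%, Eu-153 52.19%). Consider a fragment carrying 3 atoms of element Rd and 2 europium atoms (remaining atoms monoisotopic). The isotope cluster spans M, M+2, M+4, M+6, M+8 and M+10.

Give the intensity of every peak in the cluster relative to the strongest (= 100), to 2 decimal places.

Element Rd pattern (n=3): 0.03360446 : 0.2115925 : 0.44410163 : 0.31070141
Europium pattern (n=2): 0.22857961 : 0.49904078 : 0.27237961
Convolve the two distributions (both contribute in 2-u steps):
  M: 0.03360446×0.22857961 = 0.007681
  M+2: 0.03360446×0.49904078 + 0.2115925×0.22857961 = 0.065136
  M+4: 0.03360446×0.27237961 + 0.2115925×0.49904078 + 0.44410163×0.22857961 = 0.216259
  M+6: 0.2115925×0.27237961 + 0.44410163×0.49904078 + 0.31070141×0.22857961 = 0.350278
  M+8: 0.44410163×0.27237961 + 0.31070141×0.49904078 = 0.276017
  M+10: 0.31070141×0.27237961 = 0.084629
Scale to base peak (0.350278) = 100: 2.19 : 18.60 : 61.74 : 100.00 : 78.80 : 24.16

2.19 : 18.60 : 61.74 : 100.00 : 78.80 : 24.16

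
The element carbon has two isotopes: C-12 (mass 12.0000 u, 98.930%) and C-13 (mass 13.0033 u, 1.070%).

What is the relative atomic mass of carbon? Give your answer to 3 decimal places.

The abundance-weighted mean is 0.98930 × 12.0000 + 0.01070 × 13.0033
= 11.87160 + 0.13914 = 12.01074 u

12.011 u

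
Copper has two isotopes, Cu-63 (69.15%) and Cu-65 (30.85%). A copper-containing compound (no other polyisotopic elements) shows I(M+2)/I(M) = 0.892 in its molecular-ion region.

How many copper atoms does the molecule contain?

For n independent Cu atoms, I(M+2)/I(M) = n · (abundance Cu-65) / (abundance Cu-63) = n · 0.3085/0.6915.
n = 0.892 × 0.6915/0.3085 = 2.00 ≈ 2

2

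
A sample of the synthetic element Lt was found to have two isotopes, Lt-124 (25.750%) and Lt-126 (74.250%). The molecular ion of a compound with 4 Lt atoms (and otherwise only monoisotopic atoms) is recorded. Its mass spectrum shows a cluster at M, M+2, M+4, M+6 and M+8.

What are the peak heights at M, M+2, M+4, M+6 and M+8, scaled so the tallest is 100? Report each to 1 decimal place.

1.0 : 12.0 : 52.0 : 100.0 : 72.1

Expanding (0.25750 + 0.74250)^4:
P(M) = 0.25750^4 = 0.004397
P(M+2) = 4 × 0.25750^3 × 0.74250^1 = 0.050709
P(M+4) = 6 × 0.25750^2 × 0.74250^2 = 0.219330
P(M+6) = 4 × 0.25750^1 × 0.74250^3 = 0.421625
P(M+8) = 0.74250^4 = 0.303939
The M+6 peak is largest (0.421625); scaling to 100 gives 1.0 : 12.0 : 52.0 : 100.0 : 72.1.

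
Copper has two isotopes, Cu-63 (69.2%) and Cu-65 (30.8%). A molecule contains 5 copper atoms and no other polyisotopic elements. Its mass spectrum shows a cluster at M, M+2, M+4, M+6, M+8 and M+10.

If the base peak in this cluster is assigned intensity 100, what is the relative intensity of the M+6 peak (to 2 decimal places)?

39.62

Term probabilities: M 0.1587, M+2 0.3531, M+4 0.3144, M+6 0.1399, M+8 0.0311, M+10 0.0028. Base peak = M+2.
P(M+2) = C(5,1) × 0.692^4 × 0.308^1 = 5 × 0.22931073 × 0.3080 = 0.353139 (base)
P(M+6) = C(5,3) × 0.692^2 × 0.308^3 = 10 × 0.478864 × 0.02921811 = 0.139915
Relative intensity = 0.139915 / 0.353139 × 100 = 39.62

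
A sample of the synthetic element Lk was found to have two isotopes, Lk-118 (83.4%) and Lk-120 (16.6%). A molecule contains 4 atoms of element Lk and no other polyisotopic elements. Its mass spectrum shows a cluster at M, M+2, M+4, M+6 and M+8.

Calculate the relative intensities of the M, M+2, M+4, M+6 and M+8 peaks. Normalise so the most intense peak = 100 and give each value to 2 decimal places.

Each Lk atom is independently Lk-118 (p = 0.834) or Lk-120 (q = 0.166); the cluster is the binomial expansion (p + q)^4.
P(M) = 0.834^4 = 0.483798
P(M+2) = 4 × 0.834^3 × 0.166^1 = 0.385182
P(M+4) = 6 × 0.834^2 × 0.166^2 = 0.115000
P(M+6) = 4 × 0.834^1 × 0.166^3 = 0.015260
P(M+8) = 0.166^4 = 0.000759
The M peak is largest (0.483798); scaling to 100 gives 100.00 : 79.62 : 23.77 : 3.15 : 0.16.

100.00 : 79.62 : 23.77 : 3.15 : 0.16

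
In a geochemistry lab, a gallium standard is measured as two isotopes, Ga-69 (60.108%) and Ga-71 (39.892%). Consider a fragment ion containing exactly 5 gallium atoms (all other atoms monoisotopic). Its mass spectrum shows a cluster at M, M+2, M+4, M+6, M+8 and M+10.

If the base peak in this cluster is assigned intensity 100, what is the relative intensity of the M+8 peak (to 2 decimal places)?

22.02

Term probabilities: M 0.0785, M+2 0.2604, M+4 0.3456, M+6 0.2294, M+8 0.0761, M+10 0.0101. Base peak = M+4.
P(M+4) = C(5,2) × 0.60108^3 × 0.39892^2 = 10 × 0.2171685 × 0.15913717 = 0.345596 (base)
P(M+8) = C(5,4) × 0.60108^1 × 0.39892^4 = 5 × 0.60108 × 0.02532464 = 0.076111
Relative intensity = 0.076111 / 0.345596 × 100 = 22.02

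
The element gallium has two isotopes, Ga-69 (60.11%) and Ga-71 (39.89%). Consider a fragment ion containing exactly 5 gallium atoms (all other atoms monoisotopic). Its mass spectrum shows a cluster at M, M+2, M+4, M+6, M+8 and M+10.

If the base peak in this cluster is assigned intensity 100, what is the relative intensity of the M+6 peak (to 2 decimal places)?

(0.6011 + 0.3989)^5 gives M 0.0785, M+2 0.2604, M+4 0.3456, M+6 0.2293, M+8 0.0761, M+10 0.0101; the largest is M+4.
P(M+4) = C(5,2) × 0.6011^3 × 0.3989^2 = 10 × 0.21719018 × 0.15912121 = 0.345596 (base)
P(M+6) = C(5,3) × 0.6011^2 × 0.3989^3 = 10 × 0.36132121 × 0.06347345 = 0.229343
Relative intensity = 0.229343 / 0.345596 × 100 = 66.36

66.36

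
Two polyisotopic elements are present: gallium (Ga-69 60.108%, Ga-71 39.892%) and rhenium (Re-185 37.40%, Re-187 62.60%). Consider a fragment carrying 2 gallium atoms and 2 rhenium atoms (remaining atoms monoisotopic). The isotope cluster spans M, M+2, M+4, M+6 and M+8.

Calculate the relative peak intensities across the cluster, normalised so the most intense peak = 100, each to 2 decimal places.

13.01 : 60.83 : 100.00 : 67.57 : 16.06

Gallium pattern (n=2): 0.36129717 : 0.47956567 : 0.15913717
Rhenium pattern (n=2): 0.139876 : 0.468248 : 0.391876
Convolve the two distributions (both contribute in 2-u steps):
  M: 0.36129717×0.139876 = 0.050537
  M+2: 0.36129717×0.468248 + 0.47956567×0.139876 = 0.236256
  M+4: 0.36129717×0.391876 + 0.47956567×0.468248 + 0.15913717×0.139876 = 0.388399
  M+6: 0.47956567×0.391876 + 0.15913717×0.468248 = 0.262446
  M+8: 0.15913717×0.391876 = 0.062362
Scale to base peak (0.388399) = 100: 13.01 : 60.83 : 100.00 : 67.57 : 16.06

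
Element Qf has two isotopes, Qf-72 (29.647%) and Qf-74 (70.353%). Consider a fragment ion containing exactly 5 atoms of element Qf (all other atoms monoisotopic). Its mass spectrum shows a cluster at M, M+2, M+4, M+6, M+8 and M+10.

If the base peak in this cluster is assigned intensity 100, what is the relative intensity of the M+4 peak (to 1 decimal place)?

35.5

(0.29647 + 0.70353)^5 gives M 0.0023, M+2 0.0272, M+4 0.1290, M+6 0.3061, M+8 0.3631, M+10 0.1724; the largest is M+8.
P(M+8) = C(5,4) × 0.29647^1 × 0.70353^4 = 5 × 0.29647 × 0.24497992 = 0.363146 (base)
P(M+4) = C(5,2) × 0.29647^3 × 0.70353^2 = 10 × 0.02605807 × 0.49495446 = 0.128976
Relative intensity = 0.128976 / 0.363146 × 100 = 35.5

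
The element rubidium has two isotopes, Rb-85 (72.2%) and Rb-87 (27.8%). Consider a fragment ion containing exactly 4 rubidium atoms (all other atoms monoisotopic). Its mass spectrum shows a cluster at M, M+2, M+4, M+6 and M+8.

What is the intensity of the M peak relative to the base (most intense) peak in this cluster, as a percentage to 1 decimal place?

Binomial terms of (0.722 + 0.278)^4: M 0.2717, M+2 0.4185, M+4 0.2417, M+6 0.0620, M+8 0.0060 → M+2 is the base peak.
P(M+2) = C(4,1) × 0.722^3 × 0.278^1 = 4 × 0.37636705 × 0.2780 = 0.418520 (base)
P(M) = C(4,0) × 0.722^4 × 0.278^0 = 1 × 0.27173701 × 1.0000 = 0.271737
Relative intensity = 0.271737 / 0.418520 × 100 = 64.9

64.9%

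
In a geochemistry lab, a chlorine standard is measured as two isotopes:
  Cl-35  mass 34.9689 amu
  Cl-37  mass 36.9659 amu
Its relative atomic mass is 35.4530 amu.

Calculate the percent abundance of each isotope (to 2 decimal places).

With x = fraction of Cl-35 (so Cl-37 is 1 − x):
34.9689·x + 36.9659·(1 − x) = 35.4530
(34.9689 − 36.9659)·x = 35.4530 − 36.9659
x = -1.5129 / -1.9970 = 0.75759 → 75.76% Cl-35, 24.24% Cl-37.

Cl-35: 75.76%, Cl-37: 24.24%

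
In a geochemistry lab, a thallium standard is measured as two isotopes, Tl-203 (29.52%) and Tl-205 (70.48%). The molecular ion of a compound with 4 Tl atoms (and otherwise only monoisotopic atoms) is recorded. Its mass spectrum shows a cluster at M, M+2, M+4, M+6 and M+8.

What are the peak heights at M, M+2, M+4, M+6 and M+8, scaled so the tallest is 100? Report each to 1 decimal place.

1.8 : 17.5 : 62.8 : 100.0 : 59.7

Expanding (0.2952 + 0.7048)^4:
P(M) = 0.2952^4 = 0.007594
P(M+2) = 4 × 0.2952^3 × 0.7048^1 = 0.072523
P(M+4) = 6 × 0.2952^2 × 0.7048^2 = 0.259726
P(M+6) = 4 × 0.2952^1 × 0.7048^3 = 0.413403
P(M+8) = 0.7048^4 = 0.246754
The M+6 peak is largest (0.413403); scaling to 100 gives 1.8 : 17.5 : 62.8 : 100.0 : 59.7.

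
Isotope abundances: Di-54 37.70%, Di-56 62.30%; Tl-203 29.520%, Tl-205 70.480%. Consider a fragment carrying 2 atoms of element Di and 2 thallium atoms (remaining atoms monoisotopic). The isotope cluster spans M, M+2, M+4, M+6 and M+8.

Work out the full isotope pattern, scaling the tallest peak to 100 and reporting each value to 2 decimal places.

Element Di pattern (n=2): 0.142129 : 0.469742 : 0.388129
Thallium pattern (n=2): 0.08714304 : 0.41611392 : 0.49674304
Convolve the two distributions (both contribute in 2-u steps):
  M: 0.142129×0.08714304 = 0.012386
  M+2: 0.142129×0.41611392 + 0.469742×0.08714304 = 0.100077
  M+4: 0.142129×0.49674304 + 0.469742×0.41611392 + 0.388129×0.08714304 = 0.299891
  M+6: 0.469742×0.49674304 + 0.388129×0.41611392 = 0.394847
  M+8: 0.388129×0.49674304 = 0.192800
Scale to base peak (0.394847) = 100: 3.14 : 25.35 : 75.95 : 100.00 : 48.83

3.14 : 25.35 : 75.95 : 100.00 : 48.83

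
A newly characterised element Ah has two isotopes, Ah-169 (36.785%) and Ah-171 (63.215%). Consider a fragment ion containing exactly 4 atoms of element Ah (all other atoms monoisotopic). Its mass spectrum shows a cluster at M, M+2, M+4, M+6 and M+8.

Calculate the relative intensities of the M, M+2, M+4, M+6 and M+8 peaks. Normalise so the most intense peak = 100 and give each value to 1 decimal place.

Expanding (0.36785 + 0.63215)^4:
P(M) = 0.36785^4 = 0.018310
P(M+2) = 4 × 0.36785^3 × 0.63215^1 = 0.125861
P(M+4) = 6 × 0.36785^2 × 0.63215^2 = 0.324439
P(M+6) = 4 × 0.36785^1 × 0.63215^3 = 0.371699
P(M+8) = 0.63215^4 = 0.159691
The M+6 peak is largest (0.371699); scaling to 100 gives 4.9 : 33.9 : 87.3 : 100.0 : 43.0.

4.9 : 33.9 : 87.3 : 100.0 : 43.0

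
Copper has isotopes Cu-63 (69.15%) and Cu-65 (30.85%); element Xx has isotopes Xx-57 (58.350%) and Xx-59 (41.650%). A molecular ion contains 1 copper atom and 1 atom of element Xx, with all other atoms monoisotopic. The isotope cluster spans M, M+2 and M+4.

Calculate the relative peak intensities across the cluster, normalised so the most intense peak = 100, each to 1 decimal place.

Copper pattern (n=1): 0.6915 : 0.3085
Element Xx pattern (n=1): 0.5835 : 0.4165
Convolve the two distributions (both contribute in 2-u steps):
  M: 0.6915×0.5835 = 0.403490
  M+2: 0.6915×0.4165 + 0.3085×0.5835 = 0.468020
  M+4: 0.3085×0.4165 = 0.128490
Scale to base peak (0.468020) = 100: 86.2 : 100.0 : 27.5

86.2 : 100.0 : 27.5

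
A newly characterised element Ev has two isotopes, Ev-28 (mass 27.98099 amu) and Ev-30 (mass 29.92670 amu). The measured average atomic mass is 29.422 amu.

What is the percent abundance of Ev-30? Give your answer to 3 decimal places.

74.061%

With x = fraction of Ev-28 (so Ev-30 is 1 − x):
27.98099·x + 29.92670·(1 − x) = 29.422
(27.98099 − 29.92670)·x = 29.422 − 29.92670
x = -0.50470 / -1.94571 = 0.25939 → 25.939% Ev-28, 74.061% Ev-30.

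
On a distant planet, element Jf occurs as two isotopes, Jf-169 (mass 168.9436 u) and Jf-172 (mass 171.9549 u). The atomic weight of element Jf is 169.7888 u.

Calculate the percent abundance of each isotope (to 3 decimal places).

Jf-169: 71.932%, Jf-172: 28.068%

With x = fraction of Jf-169 (so Jf-172 is 1 − x):
168.9436·x + 171.9549·(1 − x) = 169.7888
(168.9436 − 171.9549)·x = 169.7888 − 171.9549
x = -2.1661 / -3.0113 = 0.71932 → 71.932% Jf-169, 28.068% Jf-172.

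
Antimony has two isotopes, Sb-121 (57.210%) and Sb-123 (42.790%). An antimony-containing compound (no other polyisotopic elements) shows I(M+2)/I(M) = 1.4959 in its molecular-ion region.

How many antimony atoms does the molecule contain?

2

With n Sb atoms, P(M+2)/P(M) = C(n,1)·p^(n−1)q / p^n = n·q/p = n · 0.42790/0.57210.
n = 1.4959 × 0.57210/0.42790 = 2.00 ≈ 2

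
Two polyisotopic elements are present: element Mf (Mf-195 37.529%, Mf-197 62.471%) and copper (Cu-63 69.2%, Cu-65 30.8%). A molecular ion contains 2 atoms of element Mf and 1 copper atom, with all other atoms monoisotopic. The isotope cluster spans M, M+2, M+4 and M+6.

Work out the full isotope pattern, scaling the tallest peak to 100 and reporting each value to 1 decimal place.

23.5 : 88.8 : 100.0 : 29.0

Element Mf pattern (n=2): 0.14084258 : 0.46889483 : 0.39026258
Copper pattern (n=1): 0.6920 : 0.3080
Convolve the two distributions (both contribute in 2-u steps):
  M: 0.14084258×0.6920 = 0.097463
  M+2: 0.14084258×0.3080 + 0.46889483×0.6920 = 0.367855
  M+4: 0.46889483×0.3080 + 0.39026258×0.6920 = 0.414481
  M+6: 0.39026258×0.3080 = 0.120201
Scale to base peak (0.414481) = 100: 23.5 : 88.8 : 100.0 : 29.0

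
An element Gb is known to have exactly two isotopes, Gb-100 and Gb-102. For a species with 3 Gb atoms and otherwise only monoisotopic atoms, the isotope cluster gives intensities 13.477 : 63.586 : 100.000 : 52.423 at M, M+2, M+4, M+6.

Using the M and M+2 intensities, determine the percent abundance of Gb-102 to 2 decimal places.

Let p = fractional abundance of Gb-100. I(M+2)/I(M) = [C(3,1)·p^2·(1−p)] / p^3 = 3·(1−p)/p = 63.586/13.477 = 4.7181
(1−p)/p = 4.7181/3 = 1.5727  ⇒  p = 1/(1 + 1.5727) = 0.3887
Gb-100: 38.87%, Gb-102: 61.13%.

61.13%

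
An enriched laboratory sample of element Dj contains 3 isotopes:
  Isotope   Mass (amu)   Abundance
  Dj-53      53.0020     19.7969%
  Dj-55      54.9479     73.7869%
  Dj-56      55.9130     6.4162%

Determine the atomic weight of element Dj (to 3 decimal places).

54.625 amu

Weight each isotope mass by its fractional abundance: 0.197969 × 53.0020 + 0.737869 × 54.9479 + 0.064162 × 55.9130
= 10.49275 + 40.54435 + 3.58749 = 54.62459 amu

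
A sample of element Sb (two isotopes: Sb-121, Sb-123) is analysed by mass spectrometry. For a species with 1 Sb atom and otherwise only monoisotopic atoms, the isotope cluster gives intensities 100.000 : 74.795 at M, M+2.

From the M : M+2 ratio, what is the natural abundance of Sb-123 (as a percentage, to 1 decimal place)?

If p is the fraction of Sb that is Sb-121, then I(M+2)/I(M) = [C(1,1)·p^0·(1−p)] / p^1 = 1·(1−p)/p = 74.795/100.000 = 0.7480
(1−p)/p = 0.7480/1 = 0.7480  ⇒  p = 1/(1 + 0.7480) = 0.5721
Sb-121: 57.2%, Sb-123: 42.8%.

42.8%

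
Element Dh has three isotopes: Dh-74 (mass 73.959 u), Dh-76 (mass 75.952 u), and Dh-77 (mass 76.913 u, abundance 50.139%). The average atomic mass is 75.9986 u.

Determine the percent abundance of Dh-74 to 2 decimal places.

21.84%

Let x and y be the fractions of Dh-74 and Dh-76. Then x + y = 1 − 0.50139 = 0.49861 and 73.959x + 75.952y = 75.9986 − 0.50139×76.913 = 37.43519093.
Substituting: 73.959x + 75.952(0.49861 − x) = 37.43519093
(73.959 − 75.952)x = -0.43523579  ⇒  x = 0.21838, y = 0.28023
Dh-74: 21.84%, Dh-76: 28.02%.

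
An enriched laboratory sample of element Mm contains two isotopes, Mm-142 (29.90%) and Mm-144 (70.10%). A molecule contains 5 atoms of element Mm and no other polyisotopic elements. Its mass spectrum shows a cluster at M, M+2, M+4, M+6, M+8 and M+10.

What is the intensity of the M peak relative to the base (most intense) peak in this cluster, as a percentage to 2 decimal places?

0.66%

Term probabilities: M 0.0024, M+2 0.0280, M+4 0.1314, M+6 0.3080, M+8 0.3610, M+10 0.1693. Base peak = M+8.
P(M+8) = C(5,4) × 0.2990^1 × 0.7010^4 = 5 × 0.2990 × 0.24147494 = 0.361005 (base)
P(M) = C(5,0) × 0.2990^5 × 0.7010^0 = 1 × 0.00238977 × 1.0000 = 0.002390
Relative intensity = 0.002390 / 0.361005 × 100 = 0.66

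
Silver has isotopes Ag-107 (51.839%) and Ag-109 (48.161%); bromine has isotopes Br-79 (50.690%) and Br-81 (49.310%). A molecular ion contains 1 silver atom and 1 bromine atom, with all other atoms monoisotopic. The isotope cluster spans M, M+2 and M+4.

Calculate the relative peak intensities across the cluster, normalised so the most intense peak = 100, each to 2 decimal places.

Silver pattern (n=1): 0.51839 : 0.48161
Bromine pattern (n=1): 0.5069 : 0.4931
Convolve the two distributions (both contribute in 2-u steps):
  M: 0.51839×0.5069 = 0.262772
  M+2: 0.51839×0.4931 + 0.48161×0.5069 = 0.499746
  M+4: 0.48161×0.4931 = 0.237482
Scale to base peak (0.499746) = 100: 52.58 : 100.00 : 47.52

52.58 : 100.00 : 47.52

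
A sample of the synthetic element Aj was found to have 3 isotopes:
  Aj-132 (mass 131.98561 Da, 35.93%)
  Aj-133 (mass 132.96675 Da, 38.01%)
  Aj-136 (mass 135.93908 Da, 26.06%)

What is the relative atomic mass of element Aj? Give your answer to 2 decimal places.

Weight each isotope mass by its fractional abundance: 0.3593 × 131.98561 + 0.3801 × 132.96675 + 0.2606 × 135.93908
= 47.422430 + 50.540662 + 35.425724 = 133.388816 Da

133.39 Da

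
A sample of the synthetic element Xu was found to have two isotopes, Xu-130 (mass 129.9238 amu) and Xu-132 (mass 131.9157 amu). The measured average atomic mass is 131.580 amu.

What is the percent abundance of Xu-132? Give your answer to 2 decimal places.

Writing the weighted mean with unknown fraction x of Xu-130:
129.9238·x + 131.9157·(1 − x) = 131.580
(129.9238 − 131.9157)·x = 131.580 − 131.9157
x = -0.3357 / -1.9919 = 0.16853 → 16.85% Xu-130, 83.15% Xu-132.

83.15%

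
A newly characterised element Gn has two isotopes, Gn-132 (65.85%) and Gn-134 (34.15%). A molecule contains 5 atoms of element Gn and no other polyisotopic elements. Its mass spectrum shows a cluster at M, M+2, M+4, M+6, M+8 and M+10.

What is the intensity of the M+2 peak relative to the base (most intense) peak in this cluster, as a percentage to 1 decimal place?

96.4%

(0.6585 + 0.3415)^5 gives M 0.1238, M+2 0.3211, M+4 0.3330, M+6 0.1727, M+8 0.0448, M+10 0.0046; the largest is M+4.
P(M+4) = C(5,2) × 0.6585^3 × 0.3415^2 = 10 × 0.28554025 × 0.11662225 = 0.333003 (base)
P(M+2) = C(5,1) × 0.6585^4 × 0.3415^1 = 5 × 0.18802826 × 0.3415 = 0.321058
Relative intensity = 0.321058 / 0.333003 × 100 = 96.4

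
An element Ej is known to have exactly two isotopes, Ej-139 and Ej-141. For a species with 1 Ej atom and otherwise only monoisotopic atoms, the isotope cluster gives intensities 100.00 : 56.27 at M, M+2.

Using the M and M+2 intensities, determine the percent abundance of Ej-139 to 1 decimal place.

64.0%

Write p for the Ej-139 fraction. I(M+2)/I(M) = [C(1,1)·p^0·(1−p)] / p^1 = 1·(1−p)/p = 56.27/100.00 = 0.5627
(1−p)/p = 0.5627/1 = 0.5627  ⇒  p = 1/(1 + 0.5627) = 0.6399
Ej-139: 64.0%, Ej-141: 36.0%.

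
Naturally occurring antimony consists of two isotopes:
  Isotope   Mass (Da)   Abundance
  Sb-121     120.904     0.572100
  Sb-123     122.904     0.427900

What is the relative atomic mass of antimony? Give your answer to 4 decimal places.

Average mass = Σ (abundance × isotope mass) = 0.572100 × 120.904 + 0.427900 × 122.904
= 69.16918 + 52.59062 = 121.75980 Da

121.7598 Da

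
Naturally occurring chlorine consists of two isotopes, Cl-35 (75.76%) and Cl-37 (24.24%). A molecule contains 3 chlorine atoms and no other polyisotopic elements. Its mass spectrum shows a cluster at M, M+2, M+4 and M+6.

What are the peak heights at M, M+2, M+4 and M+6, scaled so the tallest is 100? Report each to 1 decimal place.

100.0 : 96.0 : 30.7 : 3.3

Each Cl atom is independently Cl-35 (p = 0.7576) or Cl-37 (q = 0.2424); the cluster is the binomial expansion (p + q)^3.
P(M) = 0.7576^3 = 0.434830
P(M+2) = 3 × 0.7576^2 × 0.2424^1 = 0.417382
P(M+4) = 3 × 0.7576^1 × 0.2424^2 = 0.133545
P(M+6) = 0.2424^3 = 0.014243
The M peak is largest (0.434830); scaling to 100 gives 100.0 : 96.0 : 30.7 : 3.3.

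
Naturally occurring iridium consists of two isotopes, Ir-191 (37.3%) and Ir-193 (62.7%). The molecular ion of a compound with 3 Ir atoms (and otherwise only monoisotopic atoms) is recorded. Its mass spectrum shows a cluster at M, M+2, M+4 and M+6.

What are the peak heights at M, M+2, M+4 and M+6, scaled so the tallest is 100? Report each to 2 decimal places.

11.80 : 59.49 : 100.00 : 56.03

The 3 Ir atoms are independent, so intensities follow the terms of (0.373 + 0.627)^3.
P(M) = 0.373^3 = 0.051895
P(M+2) = 3 × 0.373^2 × 0.627^1 = 0.261702
P(M+4) = 3 × 0.373^1 × 0.627^2 = 0.439911
P(M+6) = 0.627^3 = 0.246492
The M+4 peak is largest (0.439911); scaling to 100 gives 11.80 : 59.49 : 100.00 : 56.03.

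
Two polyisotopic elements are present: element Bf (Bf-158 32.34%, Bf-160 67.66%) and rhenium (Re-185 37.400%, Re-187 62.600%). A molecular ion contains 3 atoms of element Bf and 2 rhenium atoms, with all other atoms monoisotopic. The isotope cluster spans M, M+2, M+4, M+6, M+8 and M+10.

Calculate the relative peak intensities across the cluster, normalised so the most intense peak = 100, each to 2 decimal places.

Element Bf pattern (n=3): 0.03382362 : 0.21229183 : 0.44414549 : 0.30973906
Rhenium pattern (n=2): 0.139876 : 0.468248 : 0.391876
Convolve the two distributions (both contribute in 2-u steps):
  M: 0.03382362×0.139876 = 0.004731
  M+2: 0.03382362×0.468248 + 0.21229183×0.139876 = 0.045532
  M+4: 0.03382362×0.391876 + 0.21229183×0.468248 + 0.44414549×0.139876 = 0.174785
  M+6: 0.21229183×0.391876 + 0.44414549×0.468248 + 0.30973906×0.139876 = 0.334487
  M+8: 0.44414549×0.391876 + 0.30973906×0.468248 = 0.319085
  M+10: 0.30973906×0.391876 = 0.121379
Scale to base peak (0.334487) = 100: 1.41 : 13.61 : 52.25 : 100.00 : 95.40 : 36.29

1.41 : 13.61 : 52.25 : 100.00 : 95.40 : 36.29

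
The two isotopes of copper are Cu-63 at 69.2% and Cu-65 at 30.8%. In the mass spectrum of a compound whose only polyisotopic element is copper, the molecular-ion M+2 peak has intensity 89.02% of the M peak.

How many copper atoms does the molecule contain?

For n independent Cu atoms, I(M+2)/I(M) = n · (abundance Cu-65) / (abundance Cu-63) = n · 0.308/0.692.
n = 0.8902 × 0.692/0.308 = 2.00 ≈ 2

2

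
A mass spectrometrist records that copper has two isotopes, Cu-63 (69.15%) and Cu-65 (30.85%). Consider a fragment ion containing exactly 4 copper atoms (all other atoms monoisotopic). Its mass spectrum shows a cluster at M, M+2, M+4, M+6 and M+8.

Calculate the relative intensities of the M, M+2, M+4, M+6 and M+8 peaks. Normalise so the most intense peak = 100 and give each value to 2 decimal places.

56.04 : 100.00 : 66.92 : 19.90 : 2.22

The 4 Cu atoms are independent, so intensities follow the terms of (0.6915 + 0.3085)^4.
P(M) = 0.6915^4 = 0.228649
P(M+2) = 4 × 0.6915^3 × 0.3085^1 = 0.408030
P(M+4) = 6 × 0.6915^2 × 0.3085^2 = 0.273052
P(M+6) = 4 × 0.6915^1 × 0.3085^3 = 0.081212
P(M+8) = 0.3085^4 = 0.009058
The M+2 peak is largest (0.408030); scaling to 100 gives 56.04 : 100.00 : 66.92 : 19.90 : 2.22.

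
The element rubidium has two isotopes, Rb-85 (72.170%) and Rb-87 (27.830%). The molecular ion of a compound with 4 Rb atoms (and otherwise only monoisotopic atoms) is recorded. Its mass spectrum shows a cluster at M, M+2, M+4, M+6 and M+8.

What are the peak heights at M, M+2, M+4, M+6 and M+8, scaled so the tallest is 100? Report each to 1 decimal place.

Each Rb atom is independently Rb-85 (p = 0.72170) or Rb-87 (q = 0.27830); the cluster is the binomial expansion (p + q)^4.
P(M) = 0.72170^4 = 0.271286
P(M+2) = 4 × 0.72170^3 × 0.27830^1 = 0.418450
P(M+4) = 6 × 0.72170^2 × 0.27830^2 = 0.242042
P(M+6) = 4 × 0.72170^1 × 0.27830^3 = 0.062224
P(M+8) = 0.27830^4 = 0.005999
The M+2 peak is largest (0.418450); scaling to 100 gives 64.8 : 100.0 : 57.8 : 14.9 : 1.4.

64.8 : 100.0 : 57.8 : 14.9 : 1.4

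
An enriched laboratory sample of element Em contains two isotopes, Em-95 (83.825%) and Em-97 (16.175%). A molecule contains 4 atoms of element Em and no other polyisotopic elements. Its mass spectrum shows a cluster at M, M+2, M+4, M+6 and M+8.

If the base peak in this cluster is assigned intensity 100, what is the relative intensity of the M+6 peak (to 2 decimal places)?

Term probabilities: M 0.4937, M+2 0.3811, M+4 0.1103, M+6 0.0142, M+8 0.0007. Base peak = M.
P(M) = C(4,0) × 0.83825^4 × 0.16175^0 = 1 × 0.49373538 × 1.0000 = 0.493735 (base)
P(M+6) = C(4,3) × 0.83825^1 × 0.16175^3 = 4 × 0.83825 × 0.00423188 = 0.014189
Relative intensity = 0.014189 / 0.493735 × 100 = 2.87

2.87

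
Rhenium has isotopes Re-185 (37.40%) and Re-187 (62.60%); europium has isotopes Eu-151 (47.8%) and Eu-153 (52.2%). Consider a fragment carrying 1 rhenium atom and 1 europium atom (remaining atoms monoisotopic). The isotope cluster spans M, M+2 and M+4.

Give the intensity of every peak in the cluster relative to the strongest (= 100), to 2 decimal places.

36.16 : 100.00 : 66.09

Rhenium pattern (n=1): 0.3740 : 0.6260
Europium pattern (n=1): 0.4780 : 0.5220
Convolve the two distributions (both contribute in 2-u steps):
  M: 0.3740×0.4780 = 0.178772
  M+2: 0.3740×0.5220 + 0.6260×0.4780 = 0.494456
  M+4: 0.6260×0.5220 = 0.326772
Scale to base peak (0.494456) = 100: 36.16 : 100.00 : 66.09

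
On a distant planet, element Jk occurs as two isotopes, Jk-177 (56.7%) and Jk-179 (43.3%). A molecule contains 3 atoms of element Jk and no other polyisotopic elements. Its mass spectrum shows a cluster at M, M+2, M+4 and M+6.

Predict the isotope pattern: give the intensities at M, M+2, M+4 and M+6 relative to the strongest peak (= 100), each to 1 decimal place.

43.6 : 100.0 : 76.4 : 19.4

Expanding (0.567 + 0.433)^3:
P(M) = 0.567^3 = 0.182284
P(M+2) = 3 × 0.567^2 × 0.433^1 = 0.417614
P(M+4) = 3 × 0.567^1 × 0.433^2 = 0.318919
P(M+6) = 0.433^3 = 0.081183
The M+2 peak is largest (0.417614); scaling to 100 gives 43.6 : 100.0 : 76.4 : 19.4.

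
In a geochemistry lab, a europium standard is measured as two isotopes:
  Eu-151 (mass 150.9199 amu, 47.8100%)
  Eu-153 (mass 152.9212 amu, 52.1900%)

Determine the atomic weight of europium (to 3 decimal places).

151.964 amu

Weight each isotope mass by its fractional abundance: 0.478100 × 150.9199 + 0.521900 × 152.9212
= 72.15480 + 79.80957 = 151.96437 amu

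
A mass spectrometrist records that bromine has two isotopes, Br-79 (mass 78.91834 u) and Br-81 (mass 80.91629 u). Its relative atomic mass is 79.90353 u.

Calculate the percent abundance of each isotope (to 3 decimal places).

Br-79: 50.690%, Br-81: 49.310%

With x = fraction of Br-79 (so Br-81 is 1 − x):
78.91834·x + 80.91629·(1 − x) = 79.90353
(78.91834 − 80.91629)·x = 79.90353 − 80.91629
x = -1.01276 / -1.99795 = 0.50690 → 50.690% Br-79, 49.310% Br-81.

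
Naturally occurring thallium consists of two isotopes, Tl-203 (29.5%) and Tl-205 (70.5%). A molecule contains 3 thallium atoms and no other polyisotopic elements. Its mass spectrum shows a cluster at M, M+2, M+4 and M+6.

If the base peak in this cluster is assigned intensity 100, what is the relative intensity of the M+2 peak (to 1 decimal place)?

41.8

(0.295 + 0.705)^3 gives M 0.0257, M+2 0.1841, M+4 0.4399, M+6 0.3504; the largest is M+4.
P(M+4) = C(3,2) × 0.295^1 × 0.705^2 = 3 × 0.2950 × 0.497025 = 0.439867 (base)
P(M+2) = C(3,1) × 0.295^2 × 0.705^1 = 3 × 0.087025 × 0.7050 = 0.184058
Relative intensity = 0.184058 / 0.439867 × 100 = 41.8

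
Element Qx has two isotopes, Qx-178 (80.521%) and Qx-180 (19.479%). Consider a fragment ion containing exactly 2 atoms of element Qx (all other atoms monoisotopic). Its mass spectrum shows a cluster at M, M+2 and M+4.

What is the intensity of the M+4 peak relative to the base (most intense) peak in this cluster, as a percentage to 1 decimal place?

5.9%

(0.80521 + 0.19479)^2 gives M 0.6484, M+2 0.3137, M+4 0.0379; the largest is M.
P(M) = C(2,0) × 0.80521^2 × 0.19479^0 = 1 × 0.64836314 × 1.0000 = 0.648363 (base)
P(M+4) = C(2,2) × 0.80521^0 × 0.19479^2 = 1 × 1.0000 × 0.03794314 = 0.037943
Relative intensity = 0.037943 / 0.648363 × 100 = 5.9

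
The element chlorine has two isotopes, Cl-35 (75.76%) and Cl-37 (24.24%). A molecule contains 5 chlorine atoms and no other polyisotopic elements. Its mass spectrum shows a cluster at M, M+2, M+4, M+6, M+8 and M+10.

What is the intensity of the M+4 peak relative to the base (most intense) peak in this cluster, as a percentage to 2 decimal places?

Binomial terms of (0.7576 + 0.2424)^5: M 0.2496, M+2 0.3993, M+4 0.2555, M+6 0.0817, M+8 0.0131, M+10 0.0008 → M+2 is the base peak.
P(M+2) = C(5,1) × 0.7576^4 × 0.2424^1 = 5 × 0.32942751 × 0.2424 = 0.399266 (base)
P(M+4) = C(5,2) × 0.7576^3 × 0.2424^2 = 10 × 0.4348304 × 0.05875776 = 0.255497
Relative intensity = 0.255497 / 0.399266 × 100 = 63.99

63.99%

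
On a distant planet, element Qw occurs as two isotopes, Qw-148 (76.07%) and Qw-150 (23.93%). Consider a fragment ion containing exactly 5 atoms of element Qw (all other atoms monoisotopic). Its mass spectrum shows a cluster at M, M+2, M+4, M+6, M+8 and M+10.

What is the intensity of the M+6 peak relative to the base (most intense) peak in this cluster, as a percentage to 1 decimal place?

19.8%

Term probabilities: M 0.2547, M+2 0.4007, M+4 0.2521, M+6 0.0793, M+8 0.0125, M+10 0.0008. Base peak = M+2.
P(M+2) = C(5,1) × 0.7607^4 × 0.2393^1 = 5 × 0.33485259 × 0.2393 = 0.400651 (base)
P(M+6) = C(5,3) × 0.7607^2 × 0.2393^3 = 10 × 0.57866449 × 0.01370339 = 0.079297
Relative intensity = 0.079297 / 0.400651 × 100 = 19.8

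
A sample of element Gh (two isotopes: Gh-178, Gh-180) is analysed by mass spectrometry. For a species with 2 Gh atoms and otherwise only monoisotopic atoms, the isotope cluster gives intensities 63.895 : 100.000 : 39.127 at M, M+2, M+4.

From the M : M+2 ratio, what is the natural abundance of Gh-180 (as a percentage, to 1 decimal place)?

43.9%

Write p for the Gh-178 fraction. I(M+2)/I(M) = [C(2,1)·p^1·(1−p)] / p^2 = 2·(1−p)/p = 100.000/63.895 = 1.5651
(1−p)/p = 1.5651/2 = 0.7825  ⇒  p = 1/(1 + 0.7825) = 0.5610
Gh-178: 56.1%, Gh-180: 43.9%.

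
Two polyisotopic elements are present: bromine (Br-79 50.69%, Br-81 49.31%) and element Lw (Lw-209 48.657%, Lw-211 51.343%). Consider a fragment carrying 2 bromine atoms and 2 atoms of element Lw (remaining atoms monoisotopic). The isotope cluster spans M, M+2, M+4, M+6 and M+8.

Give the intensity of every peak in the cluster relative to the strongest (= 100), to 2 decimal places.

Bromine pattern (n=2): 0.25694761 : 0.49990478 : 0.24314761
Element Lw pattern (n=2): 0.23675036 : 0.49963927 : 0.26361036
Convolve the two distributions (both contribute in 2-u steps):
  M: 0.25694761×0.23675036 = 0.060832
  M+2: 0.25694761×0.49963927 + 0.49990478×0.23675036 = 0.246734
  M+4: 0.25694761×0.26361036 + 0.49990478×0.49963927 + 0.24314761×0.23675036 = 0.375071
  M+6: 0.49990478×0.26361036 + 0.24314761×0.49963927 = 0.253266
  M+8: 0.24314761×0.26361036 = 0.064096
Scale to base peak (0.375071) = 100: 16.22 : 65.78 : 100.00 : 67.52 : 17.09

16.22 : 65.78 : 100.00 : 67.52 : 17.09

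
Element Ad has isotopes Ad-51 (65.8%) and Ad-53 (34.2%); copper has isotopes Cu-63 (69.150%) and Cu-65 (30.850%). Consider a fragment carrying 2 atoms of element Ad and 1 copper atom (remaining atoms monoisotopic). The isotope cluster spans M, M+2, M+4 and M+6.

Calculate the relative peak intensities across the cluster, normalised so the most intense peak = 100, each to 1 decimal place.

67.3 : 100.0 : 49.4 : 8.1

Element Ad pattern (n=2): 0.432964 : 0.450072 : 0.116964
Copper pattern (n=1): 0.6915 : 0.3085
Convolve the two distributions (both contribute in 2-u steps):
  M: 0.432964×0.6915 = 0.299395
  M+2: 0.432964×0.3085 + 0.450072×0.6915 = 0.444794
  M+4: 0.450072×0.3085 + 0.116964×0.6915 = 0.219728
  M+6: 0.116964×0.3085 = 0.036083
Scale to base peak (0.444794) = 100: 67.3 : 100.0 : 49.4 : 8.1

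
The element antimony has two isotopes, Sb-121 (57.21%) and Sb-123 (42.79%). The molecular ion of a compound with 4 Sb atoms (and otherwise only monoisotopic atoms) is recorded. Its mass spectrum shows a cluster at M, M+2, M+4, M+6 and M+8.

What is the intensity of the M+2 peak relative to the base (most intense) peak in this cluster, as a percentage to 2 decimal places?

89.13%

Term probabilities: M 0.1071, M+2 0.3205, M+4 0.3596, M+6 0.1793, M+8 0.0335. Base peak = M+4.
P(M+4) = C(4,2) × 0.5721^2 × 0.4279^2 = 6 × 0.32729841 × 0.18309841 = 0.359567 (base)
P(M+2) = C(4,1) × 0.5721^3 × 0.4279^1 = 4 × 0.18724742 × 0.4279 = 0.320493
Relative intensity = 0.320493 / 0.359567 × 100 = 89.13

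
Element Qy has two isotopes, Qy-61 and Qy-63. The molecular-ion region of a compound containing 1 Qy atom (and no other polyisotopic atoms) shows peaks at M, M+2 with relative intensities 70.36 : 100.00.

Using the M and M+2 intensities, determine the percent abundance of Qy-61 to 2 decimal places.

If p is the fraction of Qy that is Qy-61, then I(M+2)/I(M) = [C(1,1)·p^0·(1−p)] / p^1 = 1·(1−p)/p = 100.00/70.36 = 1.4213
(1−p)/p = 1.4213/1 = 1.4213  ⇒  p = 1/(1 + 1.4213) = 0.4130
Qy-61: 41.30%, Qy-63: 58.70%.

41.30%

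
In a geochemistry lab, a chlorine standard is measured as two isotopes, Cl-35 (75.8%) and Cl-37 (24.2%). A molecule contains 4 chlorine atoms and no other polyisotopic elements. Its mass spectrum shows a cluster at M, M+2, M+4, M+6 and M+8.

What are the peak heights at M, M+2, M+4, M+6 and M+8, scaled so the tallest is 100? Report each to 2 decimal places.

78.31 : 100.00 : 47.89 : 10.19 : 0.81

Expanding (0.758 + 0.242)^4:
P(M) = 0.758^4 = 0.330124
P(M+2) = 4 × 0.758^3 × 0.242^1 = 0.421583
P(M+4) = 6 × 0.758^2 × 0.242^2 = 0.201893
P(M+6) = 4 × 0.758^1 × 0.242^3 = 0.042971
P(M+8) = 0.242^4 = 0.003430
The M+2 peak is largest (0.421583); scaling to 100 gives 78.31 : 100.00 : 47.89 : 10.19 : 0.81.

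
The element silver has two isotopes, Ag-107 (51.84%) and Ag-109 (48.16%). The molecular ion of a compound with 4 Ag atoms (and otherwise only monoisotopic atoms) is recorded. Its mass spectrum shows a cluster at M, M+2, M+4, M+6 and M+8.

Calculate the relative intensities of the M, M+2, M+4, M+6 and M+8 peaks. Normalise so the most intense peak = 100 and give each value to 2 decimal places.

The 4 Ag atoms are independent, so intensities follow the terms of (0.5184 + 0.4816)^4.
P(M) = 0.5184^4 = 0.072220
P(M+2) = 4 × 0.5184^3 × 0.4816^1 = 0.268375
P(M+4) = 6 × 0.5184^2 × 0.4816^2 = 0.373985
P(M+6) = 4 × 0.5184^1 × 0.4816^3 = 0.231624
P(M+8) = 0.4816^4 = 0.053795
The M+4 peak is largest (0.373985); scaling to 100 gives 19.31 : 71.76 : 100.00 : 61.93 : 14.38.

19.31 : 71.76 : 100.00 : 61.93 : 14.38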